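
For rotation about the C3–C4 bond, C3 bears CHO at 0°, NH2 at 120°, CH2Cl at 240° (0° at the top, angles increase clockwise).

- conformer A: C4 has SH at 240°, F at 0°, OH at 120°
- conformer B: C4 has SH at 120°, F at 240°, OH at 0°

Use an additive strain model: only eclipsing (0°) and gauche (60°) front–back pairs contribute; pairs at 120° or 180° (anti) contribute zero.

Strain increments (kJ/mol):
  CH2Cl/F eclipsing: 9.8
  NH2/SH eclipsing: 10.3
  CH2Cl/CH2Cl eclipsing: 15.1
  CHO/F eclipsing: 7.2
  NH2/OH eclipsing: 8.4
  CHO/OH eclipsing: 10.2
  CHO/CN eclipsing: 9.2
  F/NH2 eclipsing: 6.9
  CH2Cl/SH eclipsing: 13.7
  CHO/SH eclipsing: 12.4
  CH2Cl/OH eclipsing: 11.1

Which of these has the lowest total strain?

A (eclipsed): CHO–F eclipsed, NH2–OH eclipsed, CH2Cl–SH eclipsed; 7.2 + 8.4 + 13.7 = 29.3 kJ/mol.
B (eclipsed): CHO–OH eclipsed, NH2–SH eclipsed, CH2Cl–F eclipsed; 10.2 + 10.3 + 9.8 = 30.3 kJ/mol.
A has the lowest total (29.3 kJ/mol).

A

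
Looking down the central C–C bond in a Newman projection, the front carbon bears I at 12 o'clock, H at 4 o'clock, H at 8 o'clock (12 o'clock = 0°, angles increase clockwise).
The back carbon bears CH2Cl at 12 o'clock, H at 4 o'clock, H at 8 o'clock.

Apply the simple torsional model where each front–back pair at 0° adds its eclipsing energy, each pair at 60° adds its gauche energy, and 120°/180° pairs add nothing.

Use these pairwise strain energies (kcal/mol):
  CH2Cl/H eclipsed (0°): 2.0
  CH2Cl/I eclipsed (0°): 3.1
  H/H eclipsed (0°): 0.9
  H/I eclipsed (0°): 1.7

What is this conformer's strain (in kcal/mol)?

4.9 kcal/mol

This conformer is eclipsed. I at 0° is eclipsed with CH2Cl at 0° (3.1); H at 120° is eclipsed with H at 120° (0.9); H at 240° is eclipsed with H at 240° (0.9). Total 4.9 kcal/mol.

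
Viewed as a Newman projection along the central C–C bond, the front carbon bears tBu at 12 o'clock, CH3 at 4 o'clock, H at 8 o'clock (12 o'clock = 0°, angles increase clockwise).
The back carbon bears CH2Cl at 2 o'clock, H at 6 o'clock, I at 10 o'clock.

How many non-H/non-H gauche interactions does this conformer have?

3

Non-H gauche pairs: tBu(0°)/CH2Cl(60°); tBu(0°)/I(300°); CH3(120°)/CH2Cl(60°) — 3 interactions.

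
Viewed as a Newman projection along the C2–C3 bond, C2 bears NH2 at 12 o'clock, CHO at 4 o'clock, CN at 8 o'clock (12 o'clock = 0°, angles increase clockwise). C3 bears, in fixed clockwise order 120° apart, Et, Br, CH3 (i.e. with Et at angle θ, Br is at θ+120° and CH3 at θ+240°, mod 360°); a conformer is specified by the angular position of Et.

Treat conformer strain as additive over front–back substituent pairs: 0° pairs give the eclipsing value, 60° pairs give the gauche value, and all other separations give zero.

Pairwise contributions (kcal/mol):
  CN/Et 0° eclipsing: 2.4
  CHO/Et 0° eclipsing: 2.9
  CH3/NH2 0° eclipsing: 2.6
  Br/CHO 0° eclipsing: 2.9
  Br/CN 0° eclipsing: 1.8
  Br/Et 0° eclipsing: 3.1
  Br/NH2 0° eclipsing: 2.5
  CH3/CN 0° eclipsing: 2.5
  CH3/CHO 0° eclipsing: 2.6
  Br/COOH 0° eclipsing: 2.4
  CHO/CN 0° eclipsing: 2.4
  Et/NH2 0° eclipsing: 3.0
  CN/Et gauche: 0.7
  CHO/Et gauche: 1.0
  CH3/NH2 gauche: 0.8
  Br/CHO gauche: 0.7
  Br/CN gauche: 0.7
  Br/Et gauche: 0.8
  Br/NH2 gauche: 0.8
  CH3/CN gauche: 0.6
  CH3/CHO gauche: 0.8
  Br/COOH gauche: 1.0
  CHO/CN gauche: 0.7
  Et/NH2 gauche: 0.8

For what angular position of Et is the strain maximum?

Et at 0° (eclipsed): NH2(0°)/Et(0°) eclipsed 3.0; CHO(120°)/Br(120°) eclipsed 2.9; CN(240°)/CH3(240°) eclipsed 2.5 → 8.4 kcal/mol.
Et at 60° (staggered): NH2(0°)/Et(60°) gauche 0.8; NH2(0°)/CH3(300°) gauche 0.8; CHO(120°)/Et(60°) gauche 1.0; CHO(120°)/Br(180°) gauche 0.7; CN(240°)/Br(180°) gauche 0.7; CN(240°)/CH3(300°) gauche 0.6 → 4.6 kcal/mol.
Et at 120° (eclipsed): NH2(0°)/CH3(0°) eclipsed 2.6; CHO(120°)/Et(120°) eclipsed 2.9; CN(240°)/Br(240°) eclipsed 1.8 → 7.3 kcal/mol.
Et at 180° (staggered): NH2(0°)/Br(300°) gauche 0.8; NH2(0°)/CH3(60°) gauche 0.8; CHO(120°)/Et(180°) gauche 1.0; CHO(120°)/CH3(60°) gauche 0.8; CN(240°)/Et(180°) gauche 0.7; CN(240°)/Br(300°) gauche 0.7 → 4.8 kcal/mol.
Et at 240° (eclipsed): NH2(0°)/Br(0°) eclipsed 2.5; CHO(120°)/CH3(120°) eclipsed 2.6; CN(240°)/Et(240°) eclipsed 2.4 → 7.5 kcal/mol.
Et at 300° (staggered): NH2(0°)/Et(300°) gauche 0.8; NH2(0°)/Br(60°) gauche 0.8; CHO(120°)/Br(60°) gauche 0.7; CHO(120°)/CH3(180°) gauche 0.8; CN(240°)/Et(300°) gauche 0.7; CN(240°)/CH3(180°) gauche 0.6 → 4.4 kcal/mol.
The maximum (8.4 kcal/mol) occurs with Et at 0°.

0°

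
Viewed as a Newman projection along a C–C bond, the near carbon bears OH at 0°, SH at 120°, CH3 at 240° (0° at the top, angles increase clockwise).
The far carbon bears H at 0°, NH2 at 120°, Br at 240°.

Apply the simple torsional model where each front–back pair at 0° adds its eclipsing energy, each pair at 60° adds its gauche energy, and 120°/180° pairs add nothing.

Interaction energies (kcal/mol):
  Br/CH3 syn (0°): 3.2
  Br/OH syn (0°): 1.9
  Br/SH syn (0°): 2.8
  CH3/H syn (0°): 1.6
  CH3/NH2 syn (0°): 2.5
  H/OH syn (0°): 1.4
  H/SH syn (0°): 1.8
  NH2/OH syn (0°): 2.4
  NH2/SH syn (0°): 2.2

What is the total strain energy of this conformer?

6.8 kcal/mol

This conformer (eclipsed): OH–H eclipsed, SH–NH2 eclipsed, CH3–Br eclipsed; 1.4 + 2.2 + 3.2 = 6.8 kcal/mol.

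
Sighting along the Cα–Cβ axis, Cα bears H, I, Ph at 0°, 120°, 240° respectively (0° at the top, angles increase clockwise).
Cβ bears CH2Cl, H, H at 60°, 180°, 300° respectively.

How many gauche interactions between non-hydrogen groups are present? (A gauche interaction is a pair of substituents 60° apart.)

Non-H gauche pairs: I(120°)/CH2Cl(60°) — 1 interaction.

1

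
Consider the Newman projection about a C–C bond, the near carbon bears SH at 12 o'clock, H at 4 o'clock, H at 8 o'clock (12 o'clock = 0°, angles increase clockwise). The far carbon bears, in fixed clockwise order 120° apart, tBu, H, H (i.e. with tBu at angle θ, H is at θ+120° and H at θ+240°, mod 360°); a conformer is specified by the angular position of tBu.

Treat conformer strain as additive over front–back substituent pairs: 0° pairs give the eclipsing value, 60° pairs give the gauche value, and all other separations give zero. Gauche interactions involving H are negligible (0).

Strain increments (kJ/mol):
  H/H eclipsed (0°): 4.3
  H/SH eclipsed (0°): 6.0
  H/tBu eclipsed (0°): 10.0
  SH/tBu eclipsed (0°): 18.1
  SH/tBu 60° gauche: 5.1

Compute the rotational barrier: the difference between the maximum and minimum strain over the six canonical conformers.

26.7 kJ/mol

tBu at 0° is eclipsed. SH at 0° is eclipsed with tBu at 0° (18.1); H at 120° is eclipsed with H at 120° (4.3); H at 240° is eclipsed with H at 240° (4.3). Total 26.7 kJ/mol.
tBu at 60° is staggered. SH at 0° is gauche with tBu at 60° (5.1). Total 5.1 kJ/mol.
tBu at 120° is eclipsed. SH at 0° is eclipsed with H at 0° (6.0); H at 120° is eclipsed with tBu at 120° (10.0); H at 240° is eclipsed with H at 240° (4.3). Total 20.3 kJ/mol.
tBu at 180° (staggered): no non-H gauche contacts → 0.0 kJ/mol.
tBu at 240° is eclipsed. SH at 0° is eclipsed with H at 0° (6.0); H at 120° is eclipsed with H at 120° (4.3); H at 240° is eclipsed with tBu at 240° (10.0). Total 20.3 kJ/mol.
tBu at 300° is staggered. SH at 0° is gauche with tBu at 300° (5.1). Total 5.1 kJ/mol.
Max at 0° (26.7 kJ/mol), min at 180° (0.0 kJ/mol); barrier = 26.7 kJ/mol.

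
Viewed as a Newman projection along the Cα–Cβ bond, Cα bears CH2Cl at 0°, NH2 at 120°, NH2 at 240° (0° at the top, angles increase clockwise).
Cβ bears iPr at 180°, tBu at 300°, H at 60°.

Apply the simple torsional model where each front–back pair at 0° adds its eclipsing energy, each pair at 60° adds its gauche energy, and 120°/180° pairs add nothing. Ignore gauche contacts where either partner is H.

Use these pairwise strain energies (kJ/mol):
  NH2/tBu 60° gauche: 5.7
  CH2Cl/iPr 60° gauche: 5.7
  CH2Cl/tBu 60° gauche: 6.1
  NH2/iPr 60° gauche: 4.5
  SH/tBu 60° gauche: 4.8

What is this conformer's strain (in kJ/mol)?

20.8 kJ/mol

This conformer (staggered): CH2Cl–tBu gauche, NH2–iPr gauche, NH2–iPr gauche, NH2–tBu gauche; 6.1 + 4.5 + 4.5 + 5.7 = 20.8 kJ/mol.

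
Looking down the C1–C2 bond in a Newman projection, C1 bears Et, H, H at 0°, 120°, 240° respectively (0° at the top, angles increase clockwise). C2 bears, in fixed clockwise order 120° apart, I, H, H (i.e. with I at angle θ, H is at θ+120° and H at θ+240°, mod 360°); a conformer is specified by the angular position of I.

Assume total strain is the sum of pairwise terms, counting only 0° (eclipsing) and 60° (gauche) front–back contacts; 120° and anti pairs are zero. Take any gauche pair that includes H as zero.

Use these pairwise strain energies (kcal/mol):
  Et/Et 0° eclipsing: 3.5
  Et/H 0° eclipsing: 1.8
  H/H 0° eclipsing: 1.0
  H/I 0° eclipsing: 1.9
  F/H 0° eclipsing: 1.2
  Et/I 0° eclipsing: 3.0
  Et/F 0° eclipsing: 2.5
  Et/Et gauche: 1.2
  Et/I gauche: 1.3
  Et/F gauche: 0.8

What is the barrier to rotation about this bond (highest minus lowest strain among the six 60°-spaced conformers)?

5.0 kcal/mol

I at 0° (eclipsed): Et(0°)/I(0°) eclipsed 3.0; H(120°)/H(120°) eclipsed 1.0; H(240°)/H(240°) eclipsed 1.0 → 5.0 kcal/mol.
I at 60° (staggered): Et(0°)/I(60°) gauche 1.3 → 1.3 kcal/mol.
I at 120° (eclipsed): Et(0°)/H(0°) eclipsed 1.8; H(120°)/I(120°) eclipsed 1.9; H(240°)/H(240°) eclipsed 1.0 → 4.7 kcal/mol.
I at 180° (staggered): no non-H gauche contacts → 0.0 kcal/mol.
I at 240° (eclipsed): Et(0°)/H(0°) eclipsed 1.8; H(120°)/H(120°) eclipsed 1.0; H(240°)/I(240°) eclipsed 1.9 → 4.7 kcal/mol.
I at 300° (staggered): Et(0°)/I(300°) gauche 1.3 → 1.3 kcal/mol.
Max at 0° (5.0 kcal/mol), min at 180° (0.0 kcal/mol); barrier = 5.0 kcal/mol.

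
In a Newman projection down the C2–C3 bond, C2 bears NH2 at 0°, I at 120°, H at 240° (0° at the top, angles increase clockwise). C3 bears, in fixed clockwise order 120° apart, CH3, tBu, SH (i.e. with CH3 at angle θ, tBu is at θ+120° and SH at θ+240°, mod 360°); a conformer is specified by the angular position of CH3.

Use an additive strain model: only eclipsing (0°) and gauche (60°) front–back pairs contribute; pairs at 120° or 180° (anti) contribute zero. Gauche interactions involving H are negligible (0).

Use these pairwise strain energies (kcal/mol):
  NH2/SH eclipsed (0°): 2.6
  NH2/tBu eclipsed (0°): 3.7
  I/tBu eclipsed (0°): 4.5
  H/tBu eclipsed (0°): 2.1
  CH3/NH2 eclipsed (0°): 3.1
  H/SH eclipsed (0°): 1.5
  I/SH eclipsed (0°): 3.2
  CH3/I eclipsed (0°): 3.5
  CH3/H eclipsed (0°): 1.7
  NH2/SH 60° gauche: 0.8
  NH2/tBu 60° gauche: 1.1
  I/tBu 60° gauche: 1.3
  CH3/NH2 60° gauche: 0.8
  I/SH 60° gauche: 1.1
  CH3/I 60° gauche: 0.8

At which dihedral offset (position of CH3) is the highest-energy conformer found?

CH3 at 0° (eclipsed): NH2(0°)/CH3(0°) eclipsed 3.1; I(120°)/tBu(120°) eclipsed 4.5; H(240°)/SH(240°) eclipsed 1.5 → 9.1 kcal/mol.
CH3 at 60° (staggered): NH2(0°)/CH3(60°) gauche 0.8; NH2(0°)/SH(300°) gauche 0.8; I(120°)/CH3(60°) gauche 0.8; I(120°)/tBu(180°) gauche 1.3 → 3.7 kcal/mol.
CH3 at 120° (eclipsed): NH2(0°)/SH(0°) eclipsed 2.6; I(120°)/CH3(120°) eclipsed 3.5; H(240°)/tBu(240°) eclipsed 2.1 → 8.2 kcal/mol.
CH3 at 180° (staggered): NH2(0°)/tBu(300°) gauche 1.1; NH2(0°)/SH(60°) gauche 0.8; I(120°)/CH3(180°) gauche 0.8; I(120°)/SH(60°) gauche 1.1 → 3.8 kcal/mol.
CH3 at 240° (eclipsed): NH2(0°)/tBu(0°) eclipsed 3.7; I(120°)/SH(120°) eclipsed 3.2; H(240°)/CH3(240°) eclipsed 1.7 → 8.6 kcal/mol.
CH3 at 300° (staggered): NH2(0°)/CH3(300°) gauche 0.8; NH2(0°)/tBu(60°) gauche 1.1; I(120°)/tBu(60°) gauche 1.3; I(120°)/SH(180°) gauche 1.1 → 4.3 kcal/mol.
The maximum (9.1 kcal/mol) occurs with CH3 at 0°.

0°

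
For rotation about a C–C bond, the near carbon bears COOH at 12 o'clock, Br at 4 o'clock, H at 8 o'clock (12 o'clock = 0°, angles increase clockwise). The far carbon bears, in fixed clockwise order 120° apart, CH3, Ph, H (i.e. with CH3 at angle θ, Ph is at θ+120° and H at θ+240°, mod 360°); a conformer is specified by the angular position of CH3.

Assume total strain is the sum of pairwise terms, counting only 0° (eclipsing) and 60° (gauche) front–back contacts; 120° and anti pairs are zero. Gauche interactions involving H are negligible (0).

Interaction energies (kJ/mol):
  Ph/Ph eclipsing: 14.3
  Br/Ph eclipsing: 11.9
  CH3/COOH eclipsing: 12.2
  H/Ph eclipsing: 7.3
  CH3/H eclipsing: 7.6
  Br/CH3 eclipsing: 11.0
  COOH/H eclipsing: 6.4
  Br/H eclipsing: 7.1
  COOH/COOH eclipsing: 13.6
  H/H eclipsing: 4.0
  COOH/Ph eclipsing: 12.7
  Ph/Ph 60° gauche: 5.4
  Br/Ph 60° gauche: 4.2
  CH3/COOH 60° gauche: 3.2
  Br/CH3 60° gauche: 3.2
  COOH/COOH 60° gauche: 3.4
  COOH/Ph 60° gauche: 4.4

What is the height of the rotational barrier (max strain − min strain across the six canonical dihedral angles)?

CH3 at 0° (eclipsed): COOH–CH3 eclipsed, Br–Ph eclipsed, H–H eclipsed; 12.2 + 11.9 + 4.0 = 28.1 kJ/mol.
CH3 at 60° (staggered): COOH–CH3 gauche, Br–CH3 gauche, Br–Ph gauche; 3.2 + 3.2 + 4.2 = 10.6 kJ/mol.
CH3 at 120° (eclipsed): COOH–H eclipsed, Br–CH3 eclipsed, H–Ph eclipsed; 6.4 + 11.0 + 7.3 = 24.7 kJ/mol.
CH3 at 180° (staggered): COOH–Ph gauche, Br–CH3 gauche; 4.4 + 3.2 = 7.6 kJ/mol.
CH3 at 240° (eclipsed): COOH–Ph eclipsed, Br–H eclipsed, H–CH3 eclipsed; 12.7 + 7.1 + 7.6 = 27.4 kJ/mol.
CH3 at 300° (staggered): COOH–CH3 gauche, COOH–Ph gauche, Br–Ph gauche; 3.2 + 4.4 + 4.2 = 11.8 kJ/mol.
Max at 0° (28.1 kJ/mol), min at 180° (7.6 kJ/mol); barrier = 20.5 kJ/mol.

20.5 kJ/mol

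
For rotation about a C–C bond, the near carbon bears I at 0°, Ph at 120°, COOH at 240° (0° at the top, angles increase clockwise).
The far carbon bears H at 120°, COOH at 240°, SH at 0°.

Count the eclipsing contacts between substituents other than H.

Non-H eclipsing pairs: I(0°)/SH(0°); COOH(240°)/COOH(240°) — 2 interactions.

2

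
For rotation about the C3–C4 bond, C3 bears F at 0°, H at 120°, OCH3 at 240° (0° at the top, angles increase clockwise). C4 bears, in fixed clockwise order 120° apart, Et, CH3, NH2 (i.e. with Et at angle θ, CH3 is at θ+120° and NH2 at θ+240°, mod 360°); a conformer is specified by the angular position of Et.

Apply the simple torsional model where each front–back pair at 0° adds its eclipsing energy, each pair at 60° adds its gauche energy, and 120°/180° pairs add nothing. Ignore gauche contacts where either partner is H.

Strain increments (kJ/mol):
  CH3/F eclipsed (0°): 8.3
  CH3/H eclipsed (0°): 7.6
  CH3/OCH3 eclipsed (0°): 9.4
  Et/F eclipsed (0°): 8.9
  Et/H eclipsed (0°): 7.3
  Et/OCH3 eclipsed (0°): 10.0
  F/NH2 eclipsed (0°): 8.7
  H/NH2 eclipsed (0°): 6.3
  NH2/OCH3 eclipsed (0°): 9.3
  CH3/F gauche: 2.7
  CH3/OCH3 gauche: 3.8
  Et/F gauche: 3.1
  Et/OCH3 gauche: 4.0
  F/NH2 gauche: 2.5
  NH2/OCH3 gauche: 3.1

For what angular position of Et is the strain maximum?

Et at 0° (eclipsed): F–Et eclipsed, H–CH3 eclipsed, OCH3–NH2 eclipsed; 8.9 + 7.6 + 9.3 = 25.8 kJ/mol.
Et at 60° (staggered): F–Et gauche, F–NH2 gauche, OCH3–CH3 gauche, OCH3–NH2 gauche; 3.1 + 2.5 + 3.8 + 3.1 = 12.5 kJ/mol.
Et at 120° (eclipsed): F–NH2 eclipsed, H–Et eclipsed, OCH3–CH3 eclipsed; 8.7 + 7.3 + 9.4 = 25.4 kJ/mol.
Et at 180° (staggered): F–CH3 gauche, F–NH2 gauche, OCH3–Et gauche, OCH3–CH3 gauche; 2.7 + 2.5 + 4.0 + 3.8 = 13.0 kJ/mol.
Et at 240° (eclipsed): F–CH3 eclipsed, H–NH2 eclipsed, OCH3–Et eclipsed; 8.3 + 6.3 + 10.0 = 24.6 kJ/mol.
Et at 300° (staggered): F–Et gauche, F–CH3 gauche, OCH3–Et gauche, OCH3–NH2 gauche; 3.1 + 2.7 + 4.0 + 3.1 = 12.9 kJ/mol.
The maximum (25.8 kJ/mol) occurs with Et at 0°.

0°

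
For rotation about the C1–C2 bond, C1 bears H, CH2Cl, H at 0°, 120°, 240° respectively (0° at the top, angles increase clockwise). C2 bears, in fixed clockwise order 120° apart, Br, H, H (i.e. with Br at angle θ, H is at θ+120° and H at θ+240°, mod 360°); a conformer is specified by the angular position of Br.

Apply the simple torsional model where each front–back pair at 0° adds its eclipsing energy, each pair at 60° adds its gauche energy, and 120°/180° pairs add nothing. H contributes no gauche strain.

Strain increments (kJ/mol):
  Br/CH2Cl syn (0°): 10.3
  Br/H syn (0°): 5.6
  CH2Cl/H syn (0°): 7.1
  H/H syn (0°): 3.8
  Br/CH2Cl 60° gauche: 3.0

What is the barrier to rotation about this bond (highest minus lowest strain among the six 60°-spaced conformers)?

17.9 kJ/mol

Br at 0° (eclipsed): H–Br eclipsed, CH2Cl–H eclipsed, H–H eclipsed; 5.6 + 7.1 + 3.8 = 16.5 kJ/mol.
Br at 60° (staggered): CH2Cl–Br gauche; 3.0 = 3.0 kJ/mol.
Br at 120° (eclipsed): H–H eclipsed, CH2Cl–Br eclipsed, H–H eclipsed; 3.8 + 10.3 + 3.8 = 17.9 kJ/mol.
Br at 180° (staggered): CH2Cl–Br gauche; 3.0 = 3.0 kJ/mol.
Br at 240° (eclipsed): H–H eclipsed, CH2Cl–H eclipsed, H–Br eclipsed; 3.8 + 7.1 + 5.6 = 16.5 kJ/mol.
Br at 300° (staggered): no non-H gauche contacts → 0.0 kJ/mol.
Max at 120° (17.9 kJ/mol), min at 300° (0.0 kJ/mol); barrier = 17.9 kJ/mol.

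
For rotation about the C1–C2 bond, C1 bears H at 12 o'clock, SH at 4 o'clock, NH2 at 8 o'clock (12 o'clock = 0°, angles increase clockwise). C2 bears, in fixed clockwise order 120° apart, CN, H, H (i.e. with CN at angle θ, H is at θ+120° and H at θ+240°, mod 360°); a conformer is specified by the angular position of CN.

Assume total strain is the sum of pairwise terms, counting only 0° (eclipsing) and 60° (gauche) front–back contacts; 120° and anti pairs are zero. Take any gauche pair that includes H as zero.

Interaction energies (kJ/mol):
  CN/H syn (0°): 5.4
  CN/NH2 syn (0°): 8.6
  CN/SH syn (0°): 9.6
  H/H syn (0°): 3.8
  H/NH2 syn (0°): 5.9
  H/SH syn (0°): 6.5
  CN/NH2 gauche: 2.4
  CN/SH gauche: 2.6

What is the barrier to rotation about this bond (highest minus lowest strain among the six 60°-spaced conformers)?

16.9 kJ/mol

CN at 0° (eclipsed): H(0°)/CN(0°) eclipsed 5.4; SH(120°)/H(120°) eclipsed 6.5; NH2(240°)/H(240°) eclipsed 5.9 → 17.8 kJ/mol.
CN at 60° (staggered): SH(120°)/CN(60°) gauche 2.6 → 2.6 kJ/mol.
CN at 120° (eclipsed): H(0°)/H(0°) eclipsed 3.8; SH(120°)/CN(120°) eclipsed 9.6; NH2(240°)/H(240°) eclipsed 5.9 → 19.3 kJ/mol.
CN at 180° (staggered): SH(120°)/CN(180°) gauche 2.6; NH2(240°)/CN(180°) gauche 2.4 → 5.0 kJ/mol.
CN at 240° (eclipsed): H(0°)/H(0°) eclipsed 3.8; SH(120°)/H(120°) eclipsed 6.5; NH2(240°)/CN(240°) eclipsed 8.6 → 18.9 kJ/mol.
CN at 300° (staggered): NH2(240°)/CN(300°) gauche 2.4 → 2.4 kJ/mol.
Max at 120° (19.3 kJ/mol), min at 300° (2.4 kJ/mol); barrier = 16.9 kJ/mol.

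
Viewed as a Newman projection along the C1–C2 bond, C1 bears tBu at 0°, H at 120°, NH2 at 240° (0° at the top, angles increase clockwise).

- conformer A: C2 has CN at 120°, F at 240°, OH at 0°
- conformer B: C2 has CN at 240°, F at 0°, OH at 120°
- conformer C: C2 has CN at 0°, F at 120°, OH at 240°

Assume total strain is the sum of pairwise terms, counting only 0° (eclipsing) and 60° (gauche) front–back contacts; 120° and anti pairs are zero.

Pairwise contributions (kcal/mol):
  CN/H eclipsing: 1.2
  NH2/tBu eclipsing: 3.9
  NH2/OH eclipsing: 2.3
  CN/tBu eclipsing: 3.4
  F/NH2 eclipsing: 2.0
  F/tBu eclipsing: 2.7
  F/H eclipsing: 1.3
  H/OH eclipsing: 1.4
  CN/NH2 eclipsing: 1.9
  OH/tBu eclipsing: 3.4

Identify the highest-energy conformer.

A (eclipsed): tBu–OH eclipsed, H–CN eclipsed, NH2–F eclipsed; 3.4 + 1.2 + 2.0 = 6.6 kcal/mol.
B (eclipsed): tBu–F eclipsed, H–OH eclipsed, NH2–CN eclipsed; 2.7 + 1.4 + 1.9 = 6.0 kcal/mol.
C (eclipsed): tBu–CN eclipsed, H–F eclipsed, NH2–OH eclipsed; 3.4 + 1.3 + 2.3 = 7.0 kcal/mol.
C has the highest total (7.0 kcal/mol).

C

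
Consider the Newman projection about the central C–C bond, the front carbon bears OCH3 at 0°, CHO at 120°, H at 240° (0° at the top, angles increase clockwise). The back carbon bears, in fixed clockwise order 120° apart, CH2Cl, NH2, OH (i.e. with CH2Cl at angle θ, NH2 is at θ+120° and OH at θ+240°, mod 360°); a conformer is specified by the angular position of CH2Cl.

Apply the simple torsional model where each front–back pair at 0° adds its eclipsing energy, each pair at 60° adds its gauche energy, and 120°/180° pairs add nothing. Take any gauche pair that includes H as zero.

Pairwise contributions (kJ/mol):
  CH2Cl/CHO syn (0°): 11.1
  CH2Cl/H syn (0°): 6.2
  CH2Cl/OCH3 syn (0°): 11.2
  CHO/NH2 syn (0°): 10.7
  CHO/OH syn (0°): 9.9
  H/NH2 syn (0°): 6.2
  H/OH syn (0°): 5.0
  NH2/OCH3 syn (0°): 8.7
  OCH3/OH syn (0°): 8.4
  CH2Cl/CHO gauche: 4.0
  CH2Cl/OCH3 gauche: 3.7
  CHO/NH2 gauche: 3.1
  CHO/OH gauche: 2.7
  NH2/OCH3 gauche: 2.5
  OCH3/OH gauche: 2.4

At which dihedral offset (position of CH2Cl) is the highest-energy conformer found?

0°

CH2Cl at 0° (eclipsed): OCH3–CH2Cl eclipsed, CHO–NH2 eclipsed, H–OH eclipsed; 11.2 + 10.7 + 5.0 = 26.9 kJ/mol.
CH2Cl at 60° (staggered): OCH3–CH2Cl gauche, OCH3–OH gauche, CHO–CH2Cl gauche, CHO–NH2 gauche; 3.7 + 2.4 + 4.0 + 3.1 = 13.2 kJ/mol.
CH2Cl at 120° (eclipsed): OCH3–OH eclipsed, CHO–CH2Cl eclipsed, H–NH2 eclipsed; 8.4 + 11.1 + 6.2 = 25.7 kJ/mol.
CH2Cl at 180° (staggered): OCH3–NH2 gauche, OCH3–OH gauche, CHO–CH2Cl gauche, CHO–OH gauche; 2.5 + 2.4 + 4.0 + 2.7 = 11.6 kJ/mol.
CH2Cl at 240° (eclipsed): OCH3–NH2 eclipsed, CHO–OH eclipsed, H–CH2Cl eclipsed; 8.7 + 9.9 + 6.2 = 24.8 kJ/mol.
CH2Cl at 300° (staggered): OCH3–CH2Cl gauche, OCH3–NH2 gauche, CHO–NH2 gauche, CHO–OH gauche; 3.7 + 2.5 + 3.1 + 2.7 = 12.0 kJ/mol.
The maximum (26.9 kJ/mol) occurs with CH2Cl at 0°.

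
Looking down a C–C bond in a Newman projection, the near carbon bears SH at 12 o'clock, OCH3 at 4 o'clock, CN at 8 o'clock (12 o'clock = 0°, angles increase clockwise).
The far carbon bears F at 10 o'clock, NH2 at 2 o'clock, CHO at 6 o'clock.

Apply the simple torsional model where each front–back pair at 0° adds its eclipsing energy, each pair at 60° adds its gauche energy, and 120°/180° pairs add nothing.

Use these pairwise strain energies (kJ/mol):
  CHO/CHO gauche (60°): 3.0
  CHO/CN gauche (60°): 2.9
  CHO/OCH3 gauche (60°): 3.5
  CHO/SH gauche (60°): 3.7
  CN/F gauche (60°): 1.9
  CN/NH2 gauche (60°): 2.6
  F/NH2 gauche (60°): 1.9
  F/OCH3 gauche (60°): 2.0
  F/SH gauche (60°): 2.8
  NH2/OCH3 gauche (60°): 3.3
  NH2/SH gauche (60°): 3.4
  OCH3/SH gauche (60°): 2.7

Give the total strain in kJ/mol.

17.8 kJ/mol

This conformer (staggered): SH–F gauche, SH–NH2 gauche, OCH3–NH2 gauche, OCH3–CHO gauche, CN–F gauche, CN–CHO gauche; 2.8 + 3.4 + 3.3 + 3.5 + 1.9 + 2.9 = 17.8 kJ/mol.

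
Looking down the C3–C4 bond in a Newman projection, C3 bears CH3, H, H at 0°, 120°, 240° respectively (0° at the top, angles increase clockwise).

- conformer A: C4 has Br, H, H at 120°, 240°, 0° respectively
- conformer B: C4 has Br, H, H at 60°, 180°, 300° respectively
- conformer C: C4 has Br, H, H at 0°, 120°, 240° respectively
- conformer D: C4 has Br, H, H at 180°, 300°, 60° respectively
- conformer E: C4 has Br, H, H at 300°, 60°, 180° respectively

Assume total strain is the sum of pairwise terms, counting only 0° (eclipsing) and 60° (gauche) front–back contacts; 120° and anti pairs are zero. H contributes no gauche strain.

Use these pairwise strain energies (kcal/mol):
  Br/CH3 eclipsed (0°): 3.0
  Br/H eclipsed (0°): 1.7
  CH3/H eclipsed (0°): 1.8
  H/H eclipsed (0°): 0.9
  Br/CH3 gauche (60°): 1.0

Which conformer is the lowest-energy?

A is eclipsed. CH3 at 0° is eclipsed with H at 0° (1.8); H at 120° is eclipsed with Br at 120° (1.7); H at 240° is eclipsed with H at 240° (0.9). Total 4.4 kcal/mol.
B is staggered. CH3 at 0° is gauche with Br at 60° (1.0). Total 1.0 kcal/mol.
C is eclipsed. CH3 at 0° is eclipsed with Br at 0° (3.0); H at 120° is eclipsed with H at 120° (0.9); H at 240° is eclipsed with H at 240° (0.9). Total 4.8 kcal/mol.
D (staggered): no non-H gauche contacts → 0.0 kcal/mol.
E is staggered. CH3 at 0° is gauche with Br at 300° (1.0). Total 1.0 kcal/mol.
D has the lowest total (0.0 kcal/mol).

D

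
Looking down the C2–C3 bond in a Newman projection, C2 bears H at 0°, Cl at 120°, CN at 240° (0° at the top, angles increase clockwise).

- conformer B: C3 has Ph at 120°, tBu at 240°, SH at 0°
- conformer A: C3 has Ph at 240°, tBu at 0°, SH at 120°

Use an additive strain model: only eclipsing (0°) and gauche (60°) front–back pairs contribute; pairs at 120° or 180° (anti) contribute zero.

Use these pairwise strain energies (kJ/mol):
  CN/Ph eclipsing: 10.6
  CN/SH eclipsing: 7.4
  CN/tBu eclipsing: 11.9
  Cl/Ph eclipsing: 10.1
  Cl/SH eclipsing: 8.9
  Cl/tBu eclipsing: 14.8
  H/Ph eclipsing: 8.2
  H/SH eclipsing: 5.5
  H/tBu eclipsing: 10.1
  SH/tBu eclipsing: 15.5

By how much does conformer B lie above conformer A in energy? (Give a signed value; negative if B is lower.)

B (eclipsed): H(0°)/SH(0°) eclipsed 5.5; Cl(120°)/Ph(120°) eclipsed 10.1; CN(240°)/tBu(240°) eclipsed 11.9 → 27.5 kJ/mol.
A (eclipsed): H(0°)/tBu(0°) eclipsed 10.1; Cl(120°)/SH(120°) eclipsed 8.9; CN(240°)/Ph(240°) eclipsed 10.6 → 29.6 kJ/mol.
E(B) − E(A) = 27.5 − 29.6 = -2.1 kJ/mol.

-2.1 kJ/mol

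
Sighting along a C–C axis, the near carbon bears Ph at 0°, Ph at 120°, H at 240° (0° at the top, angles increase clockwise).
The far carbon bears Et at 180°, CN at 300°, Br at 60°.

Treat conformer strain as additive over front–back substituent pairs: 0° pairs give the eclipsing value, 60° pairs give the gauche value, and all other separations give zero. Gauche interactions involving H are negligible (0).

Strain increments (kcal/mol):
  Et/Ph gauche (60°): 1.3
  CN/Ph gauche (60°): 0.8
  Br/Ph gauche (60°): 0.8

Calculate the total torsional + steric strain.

3.7 kcal/mol

This conformer (staggered): Ph(0°)/CN(300°) gauche 0.8; Ph(0°)/Br(60°) gauche 0.8; Ph(120°)/Et(180°) gauche 1.3; Ph(120°)/Br(60°) gauche 0.8 → 3.7 kcal/mol.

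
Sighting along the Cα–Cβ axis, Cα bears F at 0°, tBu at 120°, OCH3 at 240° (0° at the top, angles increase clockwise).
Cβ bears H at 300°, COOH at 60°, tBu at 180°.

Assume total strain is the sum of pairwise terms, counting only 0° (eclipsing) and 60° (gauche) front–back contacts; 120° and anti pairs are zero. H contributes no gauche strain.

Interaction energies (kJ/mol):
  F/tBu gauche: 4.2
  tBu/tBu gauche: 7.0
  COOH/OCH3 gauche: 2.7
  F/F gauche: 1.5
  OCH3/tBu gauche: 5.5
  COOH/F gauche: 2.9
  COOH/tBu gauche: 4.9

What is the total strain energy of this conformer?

20.3 kJ/mol

This conformer (staggered): F(0°)/COOH(60°) gauche 2.9; tBu(120°)/COOH(60°) gauche 4.9; tBu(120°)/tBu(180°) gauche 7.0; OCH3(240°)/tBu(180°) gauche 5.5 → 20.3 kJ/mol.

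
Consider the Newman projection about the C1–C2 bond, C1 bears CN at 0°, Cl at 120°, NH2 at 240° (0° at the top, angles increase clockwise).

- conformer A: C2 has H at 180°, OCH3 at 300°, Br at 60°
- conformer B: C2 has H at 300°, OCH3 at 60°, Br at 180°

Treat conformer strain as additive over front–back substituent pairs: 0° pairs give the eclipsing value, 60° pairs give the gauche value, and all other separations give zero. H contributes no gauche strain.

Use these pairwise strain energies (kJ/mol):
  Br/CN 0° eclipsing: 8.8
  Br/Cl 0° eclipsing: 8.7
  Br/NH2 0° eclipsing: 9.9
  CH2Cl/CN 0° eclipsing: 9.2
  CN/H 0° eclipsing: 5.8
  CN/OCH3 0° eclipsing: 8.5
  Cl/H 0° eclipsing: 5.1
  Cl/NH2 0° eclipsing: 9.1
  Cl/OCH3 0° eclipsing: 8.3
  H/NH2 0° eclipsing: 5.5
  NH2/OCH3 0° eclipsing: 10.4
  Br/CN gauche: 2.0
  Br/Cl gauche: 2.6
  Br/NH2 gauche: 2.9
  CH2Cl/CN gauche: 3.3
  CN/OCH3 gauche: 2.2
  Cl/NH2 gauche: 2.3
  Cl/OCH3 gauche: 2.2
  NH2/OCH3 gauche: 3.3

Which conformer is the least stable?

A is staggered. CN at 0° is gauche with OCH3 at 300° (2.2); CN at 0° is gauche with Br at 60° (2.0); Cl at 120° is gauche with Br at 60° (2.6); NH2 at 240° is gauche with OCH3 at 300° (3.3). Total 10.1 kJ/mol.
B is staggered. CN at 0° is gauche with OCH3 at 60° (2.2); Cl at 120° is gauche with OCH3 at 60° (2.2); Cl at 120° is gauche with Br at 180° (2.6); NH2 at 240° is gauche with Br at 180° (2.9). Total 9.9 kJ/mol.
A has the highest total (10.1 kJ/mol).

A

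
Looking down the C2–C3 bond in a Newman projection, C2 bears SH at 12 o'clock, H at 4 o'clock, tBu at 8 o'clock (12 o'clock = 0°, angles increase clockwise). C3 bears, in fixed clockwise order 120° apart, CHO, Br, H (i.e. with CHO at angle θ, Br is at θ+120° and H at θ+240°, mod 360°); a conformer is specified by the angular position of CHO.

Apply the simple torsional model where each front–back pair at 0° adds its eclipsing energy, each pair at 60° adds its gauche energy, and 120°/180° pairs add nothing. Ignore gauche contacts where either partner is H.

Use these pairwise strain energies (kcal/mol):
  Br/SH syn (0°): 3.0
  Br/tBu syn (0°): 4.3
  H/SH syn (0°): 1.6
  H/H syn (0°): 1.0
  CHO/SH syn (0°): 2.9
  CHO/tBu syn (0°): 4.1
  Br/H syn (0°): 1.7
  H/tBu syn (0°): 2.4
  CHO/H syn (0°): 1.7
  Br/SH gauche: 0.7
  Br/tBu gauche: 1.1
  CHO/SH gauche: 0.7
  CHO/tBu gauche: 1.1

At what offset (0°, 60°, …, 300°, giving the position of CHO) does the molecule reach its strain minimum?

60°

CHO at 0° is eclipsed. SH at 0° is eclipsed with CHO at 0° (2.9); H at 120° is eclipsed with Br at 120° (1.7); tBu at 240° is eclipsed with H at 240° (2.4). Total 7.0 kcal/mol.
CHO at 60° is staggered. SH at 0° is gauche with CHO at 60° (0.7); tBu at 240° is gauche with Br at 180° (1.1). Total 1.8 kcal/mol.
CHO at 120° is eclipsed. SH at 0° is eclipsed with H at 0° (1.6); H at 120° is eclipsed with CHO at 120° (1.7); tBu at 240° is eclipsed with Br at 240° (4.3). Total 7.6 kcal/mol.
CHO at 180° is staggered. SH at 0° is gauche with Br at 300° (0.7); tBu at 240° is gauche with CHO at 180° (1.1); tBu at 240° is gauche with Br at 300° (1.1). Total 2.9 kcal/mol.
CHO at 240° is eclipsed. SH at 0° is eclipsed with Br at 0° (3.0); H at 120° is eclipsed with H at 120° (1.0); tBu at 240° is eclipsed with CHO at 240° (4.1). Total 8.1 kcal/mol.
CHO at 300° is staggered. SH at 0° is gauche with CHO at 300° (0.7); SH at 0° is gauche with Br at 60° (0.7); tBu at 240° is gauche with CHO at 300° (1.1). Total 2.5 kcal/mol.
The minimum (1.8 kcal/mol) occurs with CHO at 60°.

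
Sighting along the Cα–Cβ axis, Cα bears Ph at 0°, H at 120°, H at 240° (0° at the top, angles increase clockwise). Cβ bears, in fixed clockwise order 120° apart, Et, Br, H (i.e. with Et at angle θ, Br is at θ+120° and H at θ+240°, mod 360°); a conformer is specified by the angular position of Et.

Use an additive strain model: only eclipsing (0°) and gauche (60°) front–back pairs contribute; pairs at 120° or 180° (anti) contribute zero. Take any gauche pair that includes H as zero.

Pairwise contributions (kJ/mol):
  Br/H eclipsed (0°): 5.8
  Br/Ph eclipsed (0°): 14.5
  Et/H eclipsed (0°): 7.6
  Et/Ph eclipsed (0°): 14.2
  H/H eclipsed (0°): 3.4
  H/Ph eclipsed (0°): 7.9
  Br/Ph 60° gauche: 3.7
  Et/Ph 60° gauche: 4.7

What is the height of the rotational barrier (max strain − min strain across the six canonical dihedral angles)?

21.8 kJ/mol

Et at 0° is eclipsed. Ph at 0° is eclipsed with Et at 0° (14.2); H at 120° is eclipsed with Br at 120° (5.8); H at 240° is eclipsed with H at 240° (3.4). Total 23.4 kJ/mol.
Et at 60° is staggered. Ph at 0° is gauche with Et at 60° (4.7). Total 4.7 kJ/mol.
Et at 120° is eclipsed. Ph at 0° is eclipsed with H at 0° (7.9); H at 120° is eclipsed with Et at 120° (7.6); H at 240° is eclipsed with Br at 240° (5.8). Total 21.3 kJ/mol.
Et at 180° is staggered. Ph at 0° is gauche with Br at 300° (3.7). Total 3.7 kJ/mol.
Et at 240° is eclipsed. Ph at 0° is eclipsed with Br at 0° (14.5); H at 120° is eclipsed with H at 120° (3.4); H at 240° is eclipsed with Et at 240° (7.6). Total 25.5 kJ/mol.
Et at 300° is staggered. Ph at 0° is gauche with Et at 300° (4.7); Ph at 0° is gauche with Br at 60° (3.7). Total 8.4 kJ/mol.
Max at 240° (25.5 kJ/mol), min at 180° (3.7 kJ/mol); barrier = 21.8 kJ/mol.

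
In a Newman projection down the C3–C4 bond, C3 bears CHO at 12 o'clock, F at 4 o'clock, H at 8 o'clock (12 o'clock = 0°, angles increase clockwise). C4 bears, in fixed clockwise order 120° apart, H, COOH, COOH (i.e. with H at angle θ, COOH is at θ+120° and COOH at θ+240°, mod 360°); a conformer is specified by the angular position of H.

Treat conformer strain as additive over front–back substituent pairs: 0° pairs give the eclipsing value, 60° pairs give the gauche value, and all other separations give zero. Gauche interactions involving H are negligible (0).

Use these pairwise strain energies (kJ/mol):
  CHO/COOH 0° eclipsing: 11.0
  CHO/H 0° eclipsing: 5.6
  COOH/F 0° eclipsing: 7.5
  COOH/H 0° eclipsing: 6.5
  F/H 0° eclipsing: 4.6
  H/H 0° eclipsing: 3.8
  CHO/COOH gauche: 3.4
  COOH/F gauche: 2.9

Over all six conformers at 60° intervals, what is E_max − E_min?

H at 0° (eclipsed): CHO–H eclipsed, F–COOH eclipsed, H–COOH eclipsed; 5.6 + 7.5 + 6.5 = 19.6 kJ/mol.
H at 60° (staggered): CHO–COOH gauche, F–COOH gauche; 3.4 + 2.9 = 6.3 kJ/mol.
H at 120° (eclipsed): CHO–COOH eclipsed, F–H eclipsed, H–COOH eclipsed; 11.0 + 4.6 + 6.5 = 22.1 kJ/mol.
H at 180° (staggered): CHO–COOH gauche, CHO–COOH gauche, F–COOH gauche; 3.4 + 3.4 + 2.9 = 9.7 kJ/mol.
H at 240° (eclipsed): CHO–COOH eclipsed, F–COOH eclipsed, H–H eclipsed; 11.0 + 7.5 + 3.8 = 22.3 kJ/mol.
H at 300° (staggered): CHO–COOH gauche, F–COOH gauche, F–COOH gauche; 3.4 + 2.9 + 2.9 = 9.2 kJ/mol.
Max at 240° (22.3 kJ/mol), min at 60° (6.3 kJ/mol); barrier = 16.0 kJ/mol.

16.0 kJ/mol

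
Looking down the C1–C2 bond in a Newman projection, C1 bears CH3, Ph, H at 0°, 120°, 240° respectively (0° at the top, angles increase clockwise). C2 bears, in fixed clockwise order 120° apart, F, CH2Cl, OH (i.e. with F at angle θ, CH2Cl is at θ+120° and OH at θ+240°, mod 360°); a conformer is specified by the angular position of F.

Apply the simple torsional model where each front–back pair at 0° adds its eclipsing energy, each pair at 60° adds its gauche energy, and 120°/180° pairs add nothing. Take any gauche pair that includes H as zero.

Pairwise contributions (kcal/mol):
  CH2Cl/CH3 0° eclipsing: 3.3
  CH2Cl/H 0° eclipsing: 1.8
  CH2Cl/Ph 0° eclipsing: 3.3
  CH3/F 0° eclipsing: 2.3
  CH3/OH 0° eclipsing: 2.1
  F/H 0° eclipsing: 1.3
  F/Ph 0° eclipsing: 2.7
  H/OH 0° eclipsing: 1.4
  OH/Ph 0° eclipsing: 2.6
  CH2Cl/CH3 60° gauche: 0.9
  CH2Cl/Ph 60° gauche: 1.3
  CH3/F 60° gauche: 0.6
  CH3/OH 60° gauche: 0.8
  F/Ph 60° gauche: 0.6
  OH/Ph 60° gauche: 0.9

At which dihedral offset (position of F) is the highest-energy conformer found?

240°

F at 0° (eclipsed): CH3–F eclipsed, Ph–CH2Cl eclipsed, H–OH eclipsed; 2.3 + 3.3 + 1.4 = 7.0 kcal/mol.
F at 60° (staggered): CH3–F gauche, CH3–OH gauche, Ph–F gauche, Ph–CH2Cl gauche; 0.6 + 0.8 + 0.6 + 1.3 = 3.3 kcal/mol.
F at 120° (eclipsed): CH3–OH eclipsed, Ph–F eclipsed, H–CH2Cl eclipsed; 2.1 + 2.7 + 1.8 = 6.6 kcal/mol.
F at 180° (staggered): CH3–CH2Cl gauche, CH3–OH gauche, Ph–F gauche, Ph–OH gauche; 0.9 + 0.8 + 0.6 + 0.9 = 3.2 kcal/mol.
F at 240° (eclipsed): CH3–CH2Cl eclipsed, Ph–OH eclipsed, H–F eclipsed; 3.3 + 2.6 + 1.3 = 7.2 kcal/mol.
F at 300° (staggered): CH3–F gauche, CH3–CH2Cl gauche, Ph–CH2Cl gauche, Ph–OH gauche; 0.6 + 0.9 + 1.3 + 0.9 = 3.7 kcal/mol.
The maximum (7.2 kcal/mol) occurs with F at 240°.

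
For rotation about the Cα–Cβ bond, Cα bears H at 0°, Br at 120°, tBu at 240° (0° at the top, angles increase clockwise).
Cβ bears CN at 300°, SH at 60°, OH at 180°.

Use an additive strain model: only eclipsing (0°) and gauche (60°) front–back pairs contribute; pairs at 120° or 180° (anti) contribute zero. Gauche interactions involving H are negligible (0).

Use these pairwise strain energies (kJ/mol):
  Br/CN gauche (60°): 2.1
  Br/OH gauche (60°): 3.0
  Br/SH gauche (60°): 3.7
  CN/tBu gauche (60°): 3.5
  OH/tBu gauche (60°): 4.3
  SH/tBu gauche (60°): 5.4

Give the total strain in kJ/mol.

This conformer (staggered): Br–SH gauche, Br–OH gauche, tBu–CN gauche, tBu–OH gauche; 3.7 + 3.0 + 3.5 + 4.3 = 14.5 kJ/mol.

14.5 kJ/mol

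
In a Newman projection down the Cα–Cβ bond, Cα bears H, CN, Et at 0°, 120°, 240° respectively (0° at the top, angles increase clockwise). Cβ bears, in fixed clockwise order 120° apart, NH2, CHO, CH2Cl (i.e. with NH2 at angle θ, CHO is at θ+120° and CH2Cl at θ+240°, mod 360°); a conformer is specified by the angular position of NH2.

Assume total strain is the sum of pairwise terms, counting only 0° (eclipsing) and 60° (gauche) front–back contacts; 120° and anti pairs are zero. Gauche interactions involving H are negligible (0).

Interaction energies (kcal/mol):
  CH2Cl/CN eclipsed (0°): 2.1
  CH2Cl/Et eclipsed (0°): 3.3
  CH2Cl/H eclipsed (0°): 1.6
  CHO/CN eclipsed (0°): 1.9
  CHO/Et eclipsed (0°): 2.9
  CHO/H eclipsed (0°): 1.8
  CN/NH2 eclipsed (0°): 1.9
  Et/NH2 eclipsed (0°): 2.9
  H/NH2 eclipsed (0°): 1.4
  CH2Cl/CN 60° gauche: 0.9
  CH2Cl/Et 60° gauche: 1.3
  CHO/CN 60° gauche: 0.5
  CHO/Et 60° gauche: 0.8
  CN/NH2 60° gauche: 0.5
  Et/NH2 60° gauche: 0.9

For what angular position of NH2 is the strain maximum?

240°

NH2 at 0° (eclipsed): H(0°)/NH2(0°) eclipsed 1.4; CN(120°)/CHO(120°) eclipsed 1.9; Et(240°)/CH2Cl(240°) eclipsed 3.3 → 6.6 kcal/mol.
NH2 at 60° (staggered): CN(120°)/NH2(60°) gauche 0.5; CN(120°)/CHO(180°) gauche 0.5; Et(240°)/CHO(180°) gauche 0.8; Et(240°)/CH2Cl(300°) gauche 1.3 → 3.1 kcal/mol.
NH2 at 120° (eclipsed): H(0°)/CH2Cl(0°) eclipsed 1.6; CN(120°)/NH2(120°) eclipsed 1.9; Et(240°)/CHO(240°) eclipsed 2.9 → 6.4 kcal/mol.
NH2 at 180° (staggered): CN(120°)/NH2(180°) gauche 0.5; CN(120°)/CH2Cl(60°) gauche 0.9; Et(240°)/NH2(180°) gauche 0.9; Et(240°)/CHO(300°) gauche 0.8 → 3.1 kcal/mol.
NH2 at 240° (eclipsed): H(0°)/CHO(0°) eclipsed 1.8; CN(120°)/CH2Cl(120°) eclipsed 2.1; Et(240°)/NH2(240°) eclipsed 2.9 → 6.8 kcal/mol.
NH2 at 300° (staggered): CN(120°)/CHO(60°) gauche 0.5; CN(120°)/CH2Cl(180°) gauche 0.9; Et(240°)/NH2(300°) gauche 0.9; Et(240°)/CH2Cl(180°) gauche 1.3 → 3.6 kcal/mol.
The maximum (6.8 kcal/mol) occurs with NH2 at 240°.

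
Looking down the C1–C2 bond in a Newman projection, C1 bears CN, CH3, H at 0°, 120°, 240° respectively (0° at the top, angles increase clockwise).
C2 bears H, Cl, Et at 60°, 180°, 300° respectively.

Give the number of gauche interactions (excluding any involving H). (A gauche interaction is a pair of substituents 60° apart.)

Non-H gauche pairs: CN(0°)/Et(300°); CH3(120°)/Cl(180°) — 2 interactions.

2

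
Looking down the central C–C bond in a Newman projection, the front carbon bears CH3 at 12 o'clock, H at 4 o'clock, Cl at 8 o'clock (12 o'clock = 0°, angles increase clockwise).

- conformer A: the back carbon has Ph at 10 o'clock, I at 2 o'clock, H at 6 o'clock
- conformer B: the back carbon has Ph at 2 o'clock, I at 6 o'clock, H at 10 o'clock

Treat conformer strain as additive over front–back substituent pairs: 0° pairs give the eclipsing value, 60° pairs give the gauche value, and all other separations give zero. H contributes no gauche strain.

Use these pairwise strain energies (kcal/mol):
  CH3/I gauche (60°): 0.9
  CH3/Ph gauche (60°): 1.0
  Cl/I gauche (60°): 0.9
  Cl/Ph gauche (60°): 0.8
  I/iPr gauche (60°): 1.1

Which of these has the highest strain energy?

A is staggered. CH3 at 0° is gauche with Ph at 300° (1.0); CH3 at 0° is gauche with I at 60° (0.9); Cl at 240° is gauche with Ph at 300° (0.8). Total 2.7 kcal/mol.
B is staggered. CH3 at 0° is gauche with Ph at 60° (1.0); Cl at 240° is gauche with I at 180° (0.9). Total 1.9 kcal/mol.
A has the highest total (2.7 kcal/mol).

A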